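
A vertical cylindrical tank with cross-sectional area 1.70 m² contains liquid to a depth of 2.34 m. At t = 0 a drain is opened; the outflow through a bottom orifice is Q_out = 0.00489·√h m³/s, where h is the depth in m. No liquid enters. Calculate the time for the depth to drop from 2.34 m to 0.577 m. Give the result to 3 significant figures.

535 s

Volume balance on the tank: A dh/dt = −0.00489 √h.
This is separable: 2 d(√h)/dt = −0.00489/A, so √h = √h₀ − (0.00489/(2A)) t.
t = 2A(√h₀ − √h)/0.00489 = 2·1.70·(√2.34 − √0.577)/0.00489
  = 3.4000 × (1.5297 − 0.75961) / 0.00489 = 535.45 s.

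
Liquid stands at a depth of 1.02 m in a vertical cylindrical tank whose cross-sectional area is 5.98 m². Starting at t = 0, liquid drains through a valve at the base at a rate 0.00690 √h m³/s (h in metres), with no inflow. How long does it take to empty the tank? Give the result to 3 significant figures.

With no inflow, A dh/dt = −0.00690 √h.
This is separable: 2 d(√h)/dt = −0.00690/A, so √h = √h₀ − (0.00690/(2A)) t.
Set h = 0: 2√h₀ = (0.00690/A) t_empty ⇒ t_empty = 2A√h₀/0.00690.
t_empty = 2·5.98·√1.02/0.00690 = 11.960·1.0100/0.00690 = 1750.6 s.

1750 s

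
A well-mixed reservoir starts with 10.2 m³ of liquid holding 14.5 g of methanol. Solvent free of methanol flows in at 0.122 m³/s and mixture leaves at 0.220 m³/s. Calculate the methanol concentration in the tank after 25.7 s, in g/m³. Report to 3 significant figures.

0.999 g/m³

Total volume: dV/dt = Q_in − Q_out = -0.098000 m³/s, so V(t) = 10.2 − 0.098000 t and V(25.7) = 7.6814 m³.
Solute balance: dm/dt = 0 − Q_out C = −Q_out m/V(t).
dm/m = −Q_out dt/(V₀ − 0.098000 t); integrating gives ln(m/m₀) = −(Q_out/(Q_in−Q_out)) ln(V/V₀).
m = m₀ (V₀/V)^(Q_out/(Q_in−Q_out)) = 14.5 × (10.2/7.6814)^(-2.2449) = 7.6716 g.
C = m/V = 7.6716/7.6814 = 0.99873 g/m³.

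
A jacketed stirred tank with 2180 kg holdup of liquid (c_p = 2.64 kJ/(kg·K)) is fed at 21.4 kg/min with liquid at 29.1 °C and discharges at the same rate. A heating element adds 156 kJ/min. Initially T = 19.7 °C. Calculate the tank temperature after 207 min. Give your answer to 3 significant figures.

30.3 °C

M c_p dT/dt = ṁ c_p (T_in − T) + Q̇.
Rearrange: dT/dt = (T_ss − T)/τ with τ = M/ṁ = 101.87 min and T_ss = T_in + Q̇/(ṁ c_p) = 31.861 °C.
T approaches T_ss exponentially: T(t) = T_ss + (T₀ − T_ss) e^(−t/τ).
T(207) = 31.861 + (-12.161)·e^(−207/101.87) = 31.861 + (-12.161)·0.13107 = 30.267 °C.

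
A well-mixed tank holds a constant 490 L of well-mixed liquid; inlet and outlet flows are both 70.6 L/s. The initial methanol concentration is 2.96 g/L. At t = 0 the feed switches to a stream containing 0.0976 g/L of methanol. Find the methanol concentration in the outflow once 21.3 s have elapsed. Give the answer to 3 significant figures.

0.231 g/L

Species balance on the tank: V dC/dt = Q(C_in − C).
Time constant τ = V/Q = 490/70.6 = 6.9405 s.
Integrating: C(t) = C_in + (C₀ − C_in) e^(−t/τ).
C(21.3) = 0.0976 + (2.96 − 0.0976)·e^(−21.3/6.9405) = 0.0976 + (2.8624)·0.046470 = 0.23062 g/L.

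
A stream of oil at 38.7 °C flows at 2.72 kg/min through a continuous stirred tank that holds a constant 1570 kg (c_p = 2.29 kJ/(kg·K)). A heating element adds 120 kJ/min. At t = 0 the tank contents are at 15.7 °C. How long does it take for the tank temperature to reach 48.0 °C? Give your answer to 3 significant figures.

834 min

Energy balance: M c_p dT/dt = ṁ c_p (T_in − T) + 120.
τ = M/ṁ = 577.21 min; T_ss = T_in + Q̇/(ṁ c_p) = 57.965 °C.
T(t) = T_ss + (T₀ − T_ss) e^(−t/τ). Set T = 48.0:
e^(−t/τ) = (48.0 − 57.965)/(15.7 − 57.965) = 0.23578
t = −577.21 · ln(0.23578) = 833.98 min.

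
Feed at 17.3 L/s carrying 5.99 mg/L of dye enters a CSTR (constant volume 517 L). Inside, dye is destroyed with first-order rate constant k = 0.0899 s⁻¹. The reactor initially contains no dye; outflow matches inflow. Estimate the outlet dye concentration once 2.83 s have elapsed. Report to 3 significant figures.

V dC/dt = Q(C_in − C) − k V C.
This is linear with rate a = Q/V + k = 0.12336 s⁻¹.
C_ss = Q C_in/(Q + kV) = 1.6248 mg/L; C(t) = C_ss + (C₀ − C_ss) e^(−a t).
C(2.83) = 1.6248 + (-1.6248)·e^(−0.12336·2.83) = 1.6248 + (-1.6248)·0.70531 = 0.47881 mg/L.

0.479 mg/L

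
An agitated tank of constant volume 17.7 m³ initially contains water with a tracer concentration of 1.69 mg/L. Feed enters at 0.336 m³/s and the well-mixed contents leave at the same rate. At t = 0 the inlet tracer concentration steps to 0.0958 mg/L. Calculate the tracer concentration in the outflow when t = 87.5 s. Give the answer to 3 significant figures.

Accumulation = in − out for the solute gives V dC/dt = Q(C_in − C).
Rewrite as dC/dt + C/τ = C_in/τ, τ = V/Q = 52.679 s.
Solution: C(t) = C_in + (C₀ − C_in) e^(−t/τ).
C(87.5) = 0.0958 + (1.69 − 0.0958)·e^(−87.5/52.679) = 0.0958 + (1.5942)·0.18995 = 0.39861 mg/L.

0.399 mg/L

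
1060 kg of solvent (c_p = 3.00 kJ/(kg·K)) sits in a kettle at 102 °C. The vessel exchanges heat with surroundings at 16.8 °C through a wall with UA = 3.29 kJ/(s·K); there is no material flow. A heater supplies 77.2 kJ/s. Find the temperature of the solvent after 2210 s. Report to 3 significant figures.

46.5 °C

Heat balance on the well-mixed liquid: M c_p dT/dt = −UA(T − T_amb) + Q̇.
dT/dt = (T_ss − T)/τ with T_ss = T_amb + Q̇/UA = 16.8 + 77.2/3.29 = 40.265 °C, τ = M c_p/UA = 1060·3.00/3.29 = 966.57 s.
This is linear first-order; T(t) = T_ss + (T₀ − T_ss) e^(−t/τ).
T(2210) = 40.265 + (61.735)·0.10163 = 46.539 °C.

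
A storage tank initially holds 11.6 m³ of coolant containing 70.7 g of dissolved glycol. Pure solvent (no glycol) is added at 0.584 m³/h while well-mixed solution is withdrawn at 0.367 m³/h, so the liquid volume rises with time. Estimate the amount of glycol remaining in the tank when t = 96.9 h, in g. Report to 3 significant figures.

Total volume: dV/dt = Q_in − Q_out = 0.21700 m³/h, so V(t) = 11.6 + 0.21700 t and V(96.9) = 32.627 m³.
Solute balance: dm/dt = 0 − Q_out C = −Q_out m/V(t).
Separate: dm/m = −Q_out dt/V(t) ⇒ ln(m/m₀) = −(Q_out/(Q_in−Q_out)) ln(V/V₀).
m = m₀ (V₀/V)^(Q_out/(Q_in−Q_out)) = 70.7 × (11.6/32.627)^(1.6912) = 12.298 g.

12.3 g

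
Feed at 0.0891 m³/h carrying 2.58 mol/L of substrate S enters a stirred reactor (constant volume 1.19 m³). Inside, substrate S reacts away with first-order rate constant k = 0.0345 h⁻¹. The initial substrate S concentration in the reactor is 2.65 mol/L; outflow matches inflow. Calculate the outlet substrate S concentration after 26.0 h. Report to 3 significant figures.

1.82 mol/L

Species balance: V dC/dt = Q C_in − Q C − k V C.
This is linear with rate a = Q/V + k = 0.10937 h⁻¹.
C_ss = Q C_in/(Q + kV) = 1.7662 mol/L; C(t) = C_ss + (C₀ − C_ss) e^(−a t).
C(26.0) = 1.7662 + (0.88381)·e^(−0.10937·26.0) = 1.7662 + (0.88381)·0.058209 = 1.8176 mol/L.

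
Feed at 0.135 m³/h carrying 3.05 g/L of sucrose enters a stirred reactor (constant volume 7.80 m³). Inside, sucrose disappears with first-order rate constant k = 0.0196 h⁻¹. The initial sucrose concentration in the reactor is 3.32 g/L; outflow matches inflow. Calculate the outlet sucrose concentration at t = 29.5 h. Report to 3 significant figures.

Accumulation = in − out − consumed: V dC/dt = Q C_in − Q C − k V C.
dC/dt = (Q/V) C_in − (Q/V + k) C; effective rate a = Q/V + k = 0.017308 + 0.0196 = 0.036908 h⁻¹.
C_ss = Q C_in/(Q + kV) = 1.4303 g/L; C(t) = C_ss + (C₀ − C_ss) e^(−a t).
C(29.5) = 1.4303 + (1.8897)·e^(−0.036908·29.5) = 1.4303 + (1.8897)·0.33663 = 2.0664 g/L.

2.07 g/L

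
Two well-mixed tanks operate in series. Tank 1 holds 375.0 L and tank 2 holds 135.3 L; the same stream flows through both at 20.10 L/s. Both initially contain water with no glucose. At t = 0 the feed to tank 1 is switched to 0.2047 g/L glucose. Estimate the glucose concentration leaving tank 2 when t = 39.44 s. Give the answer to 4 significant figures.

Species balance on tank i: dCᵢ/dt = (Cᵢ₋₁ − Cᵢ)/τᵢ with τᵢ = Vᵢ/Q.
τ₁ = 375.0/20.10 = 18.6567 s; τ₂ = 135.3/20.10 = 6.73134 s.
Tank 1: C₁ = C_in(1 − e^(−t/τ₁)). Tank 2 (τ₁ ≠ τ₂): C₂ = C_in[1 − (τ₁ e^(−t/τ₁) − τ₂ e^(−t/τ₂))/(τ₁ − τ₂)].
At t = 39.44: e^(−t/τ₁) = 0.120756, e^(−t/τ₂) = 0.00285365.
C₂ = 0.2047·[1 − (18.6567·0.120756 − 6.73134·0.00285365)/(11.9254)] = 0.2047·0.812693 = 0.166358 g/L.

0.1664 g/L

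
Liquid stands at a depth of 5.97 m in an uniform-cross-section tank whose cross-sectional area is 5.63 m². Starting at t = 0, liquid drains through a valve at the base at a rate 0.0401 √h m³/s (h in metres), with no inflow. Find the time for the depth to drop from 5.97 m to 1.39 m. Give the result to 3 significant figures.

Unsteady balance on liquid volume: A dh/dt = −0.0401 √h.
Separate and integrate: 2(√h − √h₀) = −(0.0401/A) t.
t = 2A(√h₀ − √h)/0.0401 = 2·5.63·(√5.97 − √1.39)/0.0401
  = 11.260 × (2.4434 − 1.1790) / 0.0401 = 355.03 s.

355 s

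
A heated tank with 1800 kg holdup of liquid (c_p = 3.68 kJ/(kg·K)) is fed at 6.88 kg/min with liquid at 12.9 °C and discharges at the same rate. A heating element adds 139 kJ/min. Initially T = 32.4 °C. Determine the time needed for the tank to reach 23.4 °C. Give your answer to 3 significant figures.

M c_p dT/dt = ṁ c_p (T_in − T) + Q̇.
τ = M/ṁ = 261.63 min; T_ss = T_in + Q̇/(ṁ c_p) = 18.390 °C.
T(t) = T_ss + (T₀ − T_ss) e^(−t/τ). Set T = 23.4:
e^(−t/τ) = (23.4 − 18.390)/(32.4 − 18.390) = 0.35760
t = −261.63 · ln(0.35760) = 269.04 min.

269 min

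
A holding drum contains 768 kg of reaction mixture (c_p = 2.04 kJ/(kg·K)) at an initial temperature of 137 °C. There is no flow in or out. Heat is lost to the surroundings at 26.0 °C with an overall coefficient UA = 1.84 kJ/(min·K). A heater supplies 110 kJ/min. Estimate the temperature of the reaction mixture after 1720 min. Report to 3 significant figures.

92.6 °C

Lumped-capacitance energy balance: M c_p dT/dt = UA(T_amb − T) + Q̇.
dT/dt = (T_ss − T)/τ with T_ss = T_amb + Q̇/UA = 26.0 + 110/1.84 = 85.783 °C, τ = M c_p/UA = 768·2.04/1.84 = 851.48 min.
This is linear first-order; T(t) = T_ss + (T₀ − T_ss) e^(−t/τ).
T(1720) = 85.783 + (51.217)·0.13265 = 92.577 °C.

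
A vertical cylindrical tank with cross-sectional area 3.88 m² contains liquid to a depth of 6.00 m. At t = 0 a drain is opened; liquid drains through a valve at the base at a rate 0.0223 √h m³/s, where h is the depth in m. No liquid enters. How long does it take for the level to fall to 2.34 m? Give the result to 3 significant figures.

A dh/dt = −Q_out = −0.0223 √h.
∫ h^(−1/2) dh = −(0.0223/A) ∫ dt, giving 2√h = 2√h₀ − (0.0223/A) t.
t = 2A(√h₀ − √h)/0.0223 = 2·3.88·(√6.00 − √2.34)/0.0223
  = 7.7600 × (2.4495 − 1.5297) / 0.0223 = 320.07 s.

320 s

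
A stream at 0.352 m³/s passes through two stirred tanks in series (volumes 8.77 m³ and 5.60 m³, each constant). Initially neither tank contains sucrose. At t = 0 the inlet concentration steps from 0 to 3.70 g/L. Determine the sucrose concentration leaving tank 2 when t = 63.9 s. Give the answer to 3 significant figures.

Each tank obeys Vᵢ dCᵢ/dt = Q(Cᵢ₋₁ − Cᵢ), so τᵢ = Vᵢ/Q.
τ₁ = 8.77/0.352 = 24.915 s; τ₂ = 5.60/0.352 = 15.909 s.
Tank 1: C₁ = C_in(1 − e^(−t/τ₁)). Tank 2 (τ₁ ≠ τ₂): C₂ = C_in[1 − (τ₁ e^(−t/τ₁) − τ₂ e^(−t/τ₂))/(τ₁ − τ₂)].
At t = 63.9: e^(−t/τ₁) = 0.076939, e^(−t/τ₂) = 0.018015.
C₂ = 3.70·[1 − (24.915·0.076939 − 15.909·0.018015)/(9.0057)] = 3.70·0.81897 = 3.0302 g/L.

3.03 g/L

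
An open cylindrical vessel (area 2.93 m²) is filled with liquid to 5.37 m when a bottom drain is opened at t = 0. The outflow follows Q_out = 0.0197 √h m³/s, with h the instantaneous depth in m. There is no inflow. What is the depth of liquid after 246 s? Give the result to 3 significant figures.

2.22 m

With no inflow, A dh/dt = −0.0197 √h.
This is separable: 2 d(√h)/dt = −0.0197/A, so √h = √h₀ − (0.0197/(2A)) t.
√h = √5.37 − 0.0197·246/(2·2.93) = 2.3173 − 0.82700 = 1.4903.
h = 1.4903² = 2.2211 m.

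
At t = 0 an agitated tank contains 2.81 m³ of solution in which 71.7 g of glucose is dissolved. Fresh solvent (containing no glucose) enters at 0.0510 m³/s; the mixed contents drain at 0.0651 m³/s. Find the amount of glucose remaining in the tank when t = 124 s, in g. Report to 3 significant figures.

0.801 g

Total volume: dV/dt = Q_in − Q_out = -0.014100 m³/s, so V(t) = 2.81 − 0.014100 t and V(124) = 1.0616 m³.
Solute balance: dm/dt = 0 − Q_out C = −Q_out m/V(t).
dm/m = −Q_out dt/(V₀ − 0.014100 t); integrating gives ln(m/m₀) = −(Q_out/(Q_in−Q_out)) ln(V/V₀).
m = m₀ (V₀/V)^(Q_out/(Q_in−Q_out)) = 71.7 × (2.81/1.0616)^(-4.6170) = 0.80111 g.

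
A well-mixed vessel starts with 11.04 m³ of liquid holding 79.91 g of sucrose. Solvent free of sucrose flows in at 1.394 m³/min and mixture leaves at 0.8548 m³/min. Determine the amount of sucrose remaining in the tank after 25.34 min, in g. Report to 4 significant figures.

Let m(t) be the amount of sucrose. Volume: V(t) = V₀ + (Q_in − Q_out) t = 11.04 + 0.539200 t; V(25.34) = 24.7033 m³.
No sucrose enters, so dm/dt = −Q_out · (m/V).
Separate: dm/m = −Q_out dt/V(t) ⇒ ln(m/m₀) = −(Q_out/(Q_in−Q_out)) ln(V/V₀).
m = m₀ (V₀/V)^(Q_out/(Q_in−Q_out)) = 79.91 × (11.04/24.7033)^(1.58531) = 22.2885 g.

22.29 g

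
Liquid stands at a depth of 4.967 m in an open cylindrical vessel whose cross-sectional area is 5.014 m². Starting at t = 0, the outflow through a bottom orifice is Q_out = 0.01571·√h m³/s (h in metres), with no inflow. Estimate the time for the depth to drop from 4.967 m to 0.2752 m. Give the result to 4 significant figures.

1088 s

Unsteady balance on liquid volume: A dh/dt = −0.01571 √h.
This is separable: 2 d(√h)/dt = −0.01571/A, so √h = √h₀ − (0.01571/(2A)) t.
t = 2A(√h₀ − √h)/0.01571 = 2·5.014·(√4.967 − √0.2752)/0.01571
  = 10.0280 × (2.22868 − 0.524595) / 0.01571 = 1087.75 s.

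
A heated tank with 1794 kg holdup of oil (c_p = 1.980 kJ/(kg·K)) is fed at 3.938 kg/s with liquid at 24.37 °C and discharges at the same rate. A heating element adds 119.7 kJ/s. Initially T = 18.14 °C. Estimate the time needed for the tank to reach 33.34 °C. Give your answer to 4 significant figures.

555.1 s

M c_p dT/dt = ṁ c_p (T_in − T) + Q̇.
τ = M/ṁ = 455.561 s; T_ss = T_in + Q̇/(ṁ c_p) = 39.7216 °C.
T(t) = T_ss + (T₀ − T_ss) e^(−t/τ). Set T = 33.34:
e^(−t/τ) = (33.34 − 39.7216)/(18.14 − 39.7216) = 0.295696
t = −455.561 · ln(0.295696) = 555.067 s.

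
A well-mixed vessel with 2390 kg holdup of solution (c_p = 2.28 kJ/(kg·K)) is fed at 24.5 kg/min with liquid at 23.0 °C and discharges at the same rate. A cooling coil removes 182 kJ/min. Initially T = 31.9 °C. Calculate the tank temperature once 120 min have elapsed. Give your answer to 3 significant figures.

M c_p dT/dt = ṁ c_p (T_in − T) − Q̇.
τ = M/ṁ = 97.551 min; T_ss = T_in − Q̇/(ṁ c_p) = 23.0 − 182/(24.5·2.28) = 19.742 °C.
Solution: T(t) = T_ss + (T₀ − T_ss) e^(−t/τ).
T(120) = 19.742 + (12.158)·e^(−120/97.551) = 19.742 + (12.158)·0.29226 = 23.295 °C.

23.3 °C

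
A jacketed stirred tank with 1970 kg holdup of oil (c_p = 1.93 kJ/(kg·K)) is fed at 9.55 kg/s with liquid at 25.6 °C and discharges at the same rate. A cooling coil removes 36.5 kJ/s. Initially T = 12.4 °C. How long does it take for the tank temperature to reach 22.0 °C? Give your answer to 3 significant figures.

M c_p dT/dt = ṁ c_p (T_in − T) − Q̇.
τ = M/ṁ = 206.28 s; T_ss = T_in − Q̇/(ṁ c_p) = 23.620 °C.
T(t) = T_ss + (T₀ − T_ss) e^(−t/τ). Set T = 22.0:
e^(−t/τ) = (22.0 − 23.620)/(12.4 − 23.620) = 0.14436
t = −206.28 · ln(0.14436) = 399.25 s.

399 s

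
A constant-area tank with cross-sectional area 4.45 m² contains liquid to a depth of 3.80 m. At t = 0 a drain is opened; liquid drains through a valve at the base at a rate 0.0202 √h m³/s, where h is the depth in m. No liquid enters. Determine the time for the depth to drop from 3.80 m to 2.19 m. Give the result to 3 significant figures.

207 s

Mass balance (ρ constant): A dh/dt = −0.0202 √h.
This is separable: 2 d(√h)/dt = −0.0202/A, so √h = √h₀ − (0.0202/(2A)) t.
t = 2A(√h₀ − √h)/0.0202 = 2·4.45·(√3.80 − √2.19)/0.0202
  = 8.9000 × (1.9494 − 1.4799) / 0.0202 = 206.86 s.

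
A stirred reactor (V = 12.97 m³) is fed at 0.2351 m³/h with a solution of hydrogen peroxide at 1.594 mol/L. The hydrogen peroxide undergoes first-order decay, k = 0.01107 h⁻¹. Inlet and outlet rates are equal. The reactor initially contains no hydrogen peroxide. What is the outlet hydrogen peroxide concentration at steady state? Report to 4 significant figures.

0.9896 mol/L

Accumulation = in − out − consumed: V dC/dt = Q C_in − Q C − k V C.
Steady state (dC/dt = 0): C_ss = Q C_in/(Q + kV) = C_in/(1 + kV/Q).
C_ss = 0.2351·1.594/(0.2351 + 0.01107·12.97) = 0.374749/0.378678 = 0.989626 mol/L.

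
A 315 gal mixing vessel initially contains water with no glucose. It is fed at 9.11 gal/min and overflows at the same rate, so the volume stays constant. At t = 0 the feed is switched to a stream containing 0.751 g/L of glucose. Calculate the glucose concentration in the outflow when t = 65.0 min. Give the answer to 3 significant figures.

0.636 g/L

Unsteady species balance (constant V, well mixed): V dC/dt = Q(C_in − C).
Time constant τ = V/Q = 315/9.11 = 34.577 min.
Integrating: C(t) = C_in + (C₀ − C_in) e^(−t/τ).
C(65.0) = 0.751 + (0 − 0.751)·e^(−65.0/34.577) = 0.751 + (-0.75100)·0.15261 = 0.63639 g/L.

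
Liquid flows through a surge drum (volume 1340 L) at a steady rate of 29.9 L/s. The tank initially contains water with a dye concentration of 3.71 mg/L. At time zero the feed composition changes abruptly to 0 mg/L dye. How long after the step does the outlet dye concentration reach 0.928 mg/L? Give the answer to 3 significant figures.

62.1 s

Species balance: V dC/dt = Q(C_in − C) ⇒ τ = V/Q = 44.816 s.
C(t) = C_in + (C₀ − C_in) e^(−t/τ). Set C = 0.928 and solve for t:
e^(−t/τ) = (C − C_in)/(C₀ − C_in) = (0.928 − 0)/(3.71 − 0) = 0.25013
t = −τ ln(…) = 44.816 × 1.3858 = 62.104 s.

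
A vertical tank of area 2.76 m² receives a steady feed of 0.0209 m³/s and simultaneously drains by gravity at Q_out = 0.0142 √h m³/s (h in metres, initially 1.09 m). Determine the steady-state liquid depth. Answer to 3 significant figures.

2.17 m

A dh/dt = Q_in − 0.0142 √h. Steady state requires inflow = outflow:
Q_in = 0.0142 √h_ss ⇒ √h_ss = 0.0209/0.0142 = 1.4718.
h_ss = 1.4718² = 2.1663 m. (Since h₀ = 1.09 m < h_ss, the level will rise toward this value.)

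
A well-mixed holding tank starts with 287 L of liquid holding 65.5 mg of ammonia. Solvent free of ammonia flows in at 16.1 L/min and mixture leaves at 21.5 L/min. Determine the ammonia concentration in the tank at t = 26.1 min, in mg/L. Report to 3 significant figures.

0.0305 mg/L

Total volume: dV/dt = Q_in − Q_out = -5.4000 L/min, so V(t) = 287 − 5.4000 t and V(26.1) = 146.06 L.
Solute balance: dm/dt = 0 − Q_out C = −Q_out m/V(t).
dm/m = −Q_out dt/(V₀ − 5.4000 t); integrating gives ln(m/m₀) = −(Q_out/(Q_in−Q_out)) ln(V/V₀).
m = m₀ (V₀/V)^(Q_out/(Q_in−Q_out)) = 65.5 × (287/146.06)^(-3.9815) = 4.4491 mg.
C = m/V = 4.4491/146.06 = 0.030461 mg/L.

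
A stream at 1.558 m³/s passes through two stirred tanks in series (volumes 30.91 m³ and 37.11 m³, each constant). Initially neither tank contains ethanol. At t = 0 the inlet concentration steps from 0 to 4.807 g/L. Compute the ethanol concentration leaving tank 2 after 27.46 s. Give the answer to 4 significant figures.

1.727 g/L

Time constants: τᵢ = Vᵢ/Q for each well-mixed tank.
τ₁ = 30.91/1.558 = 19.8395 s; τ₂ = 37.11/1.558 = 23.8190 s.
Tank 1: C₁ = C_in(1 − e^(−t/τ₁)). Tank 2 (τ₁ ≠ τ₂): C₂ = C_in[1 − (τ₁ e^(−t/τ₁) − τ₂ e^(−t/τ₂))/(τ₁ − τ₂)].
At t = 27.46: e^(−t/τ₁) = 0.250548, e^(−t/τ₂) = 0.315732.
C₂ = 4.807·[1 − (19.8395·0.250548 − 23.8190·0.315732)/(-3.97946)] = 4.807·0.359294 = 1.72712 g/L.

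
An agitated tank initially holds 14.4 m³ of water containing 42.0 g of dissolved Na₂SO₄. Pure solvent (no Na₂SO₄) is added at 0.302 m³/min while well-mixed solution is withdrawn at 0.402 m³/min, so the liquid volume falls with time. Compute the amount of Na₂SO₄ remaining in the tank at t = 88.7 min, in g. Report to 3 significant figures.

Let m(t) be the amount of Na₂SO₄. Volume: V(t) = V₀ + (Q_in − Q_out) t = 14.4 − 0.10000 t; V(88.7) = 5.5300 m³.
Species balance (pure solvent in): dm/dt = −Q_out · m/V(t).
dm/m = −Q_out dt/(V₀ − 0.10000 t); integrating gives ln(m/m₀) = −(Q_out/(Q_in−Q_out)) ln(V/V₀).
m = m₀ (V₀/V)^(Q_out/(Q_in−Q_out)) = 42.0 × (14.4/5.5300)^(-4.0200) = 0.89616 g.

0.896 g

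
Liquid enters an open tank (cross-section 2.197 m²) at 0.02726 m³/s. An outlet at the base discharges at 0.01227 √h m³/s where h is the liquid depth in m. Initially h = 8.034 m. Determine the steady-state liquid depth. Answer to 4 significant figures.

4.936 m

Level balance: A dh/dt = 0.02726 − 0.01227 √h. Setting dh/dt = 0:
Q_in = 0.01227 √h_ss ⇒ √h_ss = 0.02726/0.01227 = 2.22168.
h_ss = 2.22168² = 4.93586 m. (Since h₀ = 8.034 m > h_ss, the level will fall toward this value.)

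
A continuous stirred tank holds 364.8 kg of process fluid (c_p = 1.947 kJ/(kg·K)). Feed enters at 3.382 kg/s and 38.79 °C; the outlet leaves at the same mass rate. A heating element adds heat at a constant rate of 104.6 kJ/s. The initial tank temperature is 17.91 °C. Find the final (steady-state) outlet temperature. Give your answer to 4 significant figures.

54.68 °C

M c_p dT/dt = ṁ c_p (T_in − T) + Q̇.
At steady state dT/dt = 0 ⇒ T_ss = T_in + Q̇/(ṁ c_p) = 38.79 + 104.6/(3.382·1.947) = 54.6752 °C.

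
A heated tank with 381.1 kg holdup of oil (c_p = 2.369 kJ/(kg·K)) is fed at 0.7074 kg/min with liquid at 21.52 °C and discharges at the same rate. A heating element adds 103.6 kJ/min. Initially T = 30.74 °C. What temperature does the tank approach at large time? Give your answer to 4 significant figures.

M c_p dT/dt = ṁ c_p (T_in − T) + Q̇.
At steady state dT/dt = 0 ⇒ T_ss = T_in + Q̇/(ṁ c_p) = 21.52 + 103.6/(0.7074·2.369) = 83.3401 °C.

83.34 °C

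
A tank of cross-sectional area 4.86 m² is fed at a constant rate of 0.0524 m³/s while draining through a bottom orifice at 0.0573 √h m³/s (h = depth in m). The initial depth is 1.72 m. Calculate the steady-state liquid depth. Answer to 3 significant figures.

A dh/dt = Q_in − 0.0573 √h. Steady state requires inflow = outflow:
Q_in = 0.0573 √h_ss ⇒ √h_ss = 0.0524/0.0573 = 0.91449.
h_ss = 0.91449² = 0.83628 m. (Since h₀ = 1.72 m > h_ss, the level will fall toward this value.)

0.836 m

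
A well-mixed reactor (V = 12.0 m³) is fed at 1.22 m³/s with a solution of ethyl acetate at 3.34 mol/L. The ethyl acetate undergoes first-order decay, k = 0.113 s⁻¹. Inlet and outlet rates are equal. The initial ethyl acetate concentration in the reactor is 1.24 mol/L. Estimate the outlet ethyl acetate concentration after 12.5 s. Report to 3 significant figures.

Accumulation = in − out − consumed: V dC/dt = Q C_in − Q C − k V C.
dC/dt = (Q/V) C_in − (Q/V + k) C; effective rate a = Q/V + k = 0.10167 + 0.113 = 0.21467 s⁻¹.
C_ss = Q C_in/(Q + kV) = 1.5818 mol/L; C(t) = C_ss + (C₀ − C_ss) e^(−a t).
C(12.5) = 1.5818 + (-0.34183)·e^(−0.21467·12.5) = 1.5818 + (-0.34183)·0.068335 = 1.5585 mol/L.

1.56 mol/L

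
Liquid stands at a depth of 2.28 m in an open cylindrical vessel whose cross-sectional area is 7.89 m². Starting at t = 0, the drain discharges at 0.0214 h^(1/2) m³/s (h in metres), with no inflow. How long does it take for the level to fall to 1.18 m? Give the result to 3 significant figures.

A dh/dt = −Q_out = −0.0214 √h.
This is separable: 2 d(√h)/dt = −0.0214/A, so √h = √h₀ − (0.0214/(2A)) t.
t = 2A(√h₀ − √h)/0.0214 = 2·7.89·(√2.28 − √1.18)/0.0214
  = 15.780 × (1.5100 − 1.0863) / 0.0214 = 312.42 s.

312 s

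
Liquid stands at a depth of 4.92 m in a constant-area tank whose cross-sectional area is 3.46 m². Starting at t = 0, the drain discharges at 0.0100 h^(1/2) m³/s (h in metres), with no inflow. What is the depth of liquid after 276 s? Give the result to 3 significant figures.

With no inflow, A dh/dt = −0.0100 √h.
This is separable: 2 d(√h)/dt = −0.0100/A, so √h = √h₀ − (0.0100/(2A)) t.
√h = √4.92 − 0.0100·276/(2·3.46) = 2.2181 − 0.39884 = 1.8193.
h = 1.8193² = 3.3097 m.

3.31 m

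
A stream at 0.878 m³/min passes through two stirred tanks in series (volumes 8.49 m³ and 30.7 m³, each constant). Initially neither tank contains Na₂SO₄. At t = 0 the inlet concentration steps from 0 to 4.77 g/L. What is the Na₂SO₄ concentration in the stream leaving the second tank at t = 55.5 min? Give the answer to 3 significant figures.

3.43 g/L

Species balance on tank i: dCᵢ/dt = (Cᵢ₋₁ − Cᵢ)/τᵢ with τᵢ = Vᵢ/Q.
τ₁ = 8.49/0.878 = 9.6697 min; τ₂ = 30.7/0.878 = 34.966 min.
Tank 1: C₁ = C_in(1 − e^(−t/τ₁)). Tank 2 (τ₁ ≠ τ₂): C₂ = C_in[1 − (τ₁ e^(−t/τ₁) − τ₂ e^(−t/τ₂))/(τ₁ − τ₂)].
At t = 55.5: e^(−t/τ₁) = 0.0032161, e^(−t/τ₂) = 0.20448.
C₂ = 4.77·[1 − (9.6697·0.0032161 − 34.966·0.20448)/(-25.296)] = 4.77·0.71858 = 3.4276 g/L.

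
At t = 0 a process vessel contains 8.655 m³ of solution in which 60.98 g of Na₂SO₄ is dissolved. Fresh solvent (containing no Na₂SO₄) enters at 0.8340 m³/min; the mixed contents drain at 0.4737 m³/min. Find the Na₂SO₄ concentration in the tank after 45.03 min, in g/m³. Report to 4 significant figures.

Total volume: dV/dt = Q_in − Q_out = 0.360300 m³/min, so V(t) = 8.655 + 0.360300 t and V(45.03) = 24.8793 m³.
No Na₂SO₄ enters, so dm/dt = −Q_out · (m/V).
Separate: dm/m = −Q_out dt/V(t) ⇒ ln(m/m₀) = −(Q_out/(Q_in−Q_out)) ln(V/V₀).
m = m₀ (V₀/V)^(Q_out/(Q_in−Q_out)) = 60.98 × (8.655/24.8793)^(1.31474) = 15.2155 g.
C = m/V = 15.2155/24.8793 = 0.611573 g/m³.

0.6116 g/m³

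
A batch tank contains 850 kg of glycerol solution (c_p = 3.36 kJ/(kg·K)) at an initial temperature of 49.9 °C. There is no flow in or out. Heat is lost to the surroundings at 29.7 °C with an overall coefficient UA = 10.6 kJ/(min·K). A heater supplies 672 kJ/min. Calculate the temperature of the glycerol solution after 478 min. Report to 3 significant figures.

Energy balance: M c_p dT/dt = −UA(T − T_amb) + Q̇.
dT/dt = (T_ss − T)/τ with T_ss = T_amb + Q̇/UA = 29.7 + 672/10.6 = 93.096 °C, τ = M c_p/UA = 850·3.36/10.6 = 269.43 min.
T approaches T_ss exponentially: T(t) = T_ss + (T₀ − T_ss) e^(−t/τ).
T(478) = 93.096 + (-43.196)·0.16964 = 85.769 °C.

85.8 °C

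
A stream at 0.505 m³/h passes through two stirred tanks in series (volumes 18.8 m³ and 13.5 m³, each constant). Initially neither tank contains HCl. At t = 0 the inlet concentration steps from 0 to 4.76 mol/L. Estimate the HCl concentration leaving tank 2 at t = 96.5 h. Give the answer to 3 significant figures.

3.82 mol/L

Time constants: τᵢ = Vᵢ/Q for each well-mixed tank.
τ₁ = 18.8/0.505 = 37.228 h; τ₂ = 13.5/0.505 = 26.733 h.
Solving the cascade with C₁(0)=C₂(0)=0 gives C₂(t) = C_in[1 − (τ₁ e^(−t/τ₁) − τ₂ e^(−t/τ₂))/(τ₁ − τ₂)].
At t = 96.5: e^(−t/τ₁) = 0.074859, e^(−t/τ₂) = 0.027057.
C₂ = 4.76·[1 − (37.228·0.074859 − 26.733·0.027057)/(10.495)] = 4.76·0.80338 = 3.8241 mol/L.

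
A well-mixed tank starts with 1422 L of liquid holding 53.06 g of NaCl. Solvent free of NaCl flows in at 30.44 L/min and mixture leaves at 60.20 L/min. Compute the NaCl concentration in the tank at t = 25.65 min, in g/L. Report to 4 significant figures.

Let m(t) be the amount of NaCl. Volume: V(t) = V₀ + (Q_in − Q_out) t = 1422 − 29.7600 t; V(25.65) = 658.656 L.
Solute balance: dm/dt = 0 − Q_out C = −Q_out m/V(t).
dm/m = −Q_out dt/(V₀ − 29.7600 t); integrating gives ln(m/m₀) = −(Q_out/(Q_in−Q_out)) ln(V/V₀).
m = m₀ (V₀/V)^(Q_out/(Q_in−Q_out)) = 53.06 × (1422/658.656)^(-2.02285) = 11.1853 g.
C = m/V = 11.1853/658.656 = 0.0169820 g/L.

0.01698 g/L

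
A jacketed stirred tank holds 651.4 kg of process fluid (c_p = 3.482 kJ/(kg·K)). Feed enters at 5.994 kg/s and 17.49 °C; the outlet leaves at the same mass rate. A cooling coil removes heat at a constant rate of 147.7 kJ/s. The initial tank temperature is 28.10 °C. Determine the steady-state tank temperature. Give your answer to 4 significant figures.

M c_p dT/dt = ṁ c_p (T_in − T) − Q̇.
At steady state dT/dt = 0 ⇒ T_ss = T_in − Q̇/(ṁ c_p) = 17.49 − 147.7/(5.994·3.482) = 10.4132 °C.

10.41 °C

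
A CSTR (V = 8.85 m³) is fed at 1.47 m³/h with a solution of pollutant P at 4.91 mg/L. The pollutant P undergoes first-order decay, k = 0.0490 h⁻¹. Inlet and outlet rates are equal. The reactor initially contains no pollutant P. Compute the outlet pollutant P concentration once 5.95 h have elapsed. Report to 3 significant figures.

Accumulation = in − out − consumed: V dC/dt = Q C_in − Q C − k V C.
dC/dt = (Q/V) C_in − (Q/V + k) C; effective rate a = Q/V + k = 0.16610 + 0.0490 = 0.21510 h⁻¹.
C_ss = Q C_in/(Q + kV) = 3.7915 mg/L; C(t) = C_ss + (C₀ − C_ss) e^(−a t).
C(5.95) = 3.7915 + (-3.7915)·e^(−0.21510·5.95) = 3.7915 + (-3.7915)·0.27808 = 2.7372 mg/L.

2.74 mg/L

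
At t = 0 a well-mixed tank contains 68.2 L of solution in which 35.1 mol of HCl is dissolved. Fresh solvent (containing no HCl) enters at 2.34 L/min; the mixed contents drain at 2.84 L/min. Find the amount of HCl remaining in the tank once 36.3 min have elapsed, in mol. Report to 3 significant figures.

6.05 mol

Total volume: dV/dt = Q_in − Q_out = -0.50000 L/min, so V(t) = 68.2 − 0.50000 t and V(36.3) = 50.050 L.
Species balance (pure solvent in): dm/dt = −Q_out · m/V(t).
dm/m = −Q_out dt/(V₀ − 0.50000 t); integrating gives ln(m/m₀) = −(Q_out/(Q_in−Q_out)) ln(V/V₀).
m = m₀ (V₀/V)^(Q_out/(Q_in−Q_out)) = 35.1 × (68.2/50.050)^(-5.6800) = 6.0538 mol.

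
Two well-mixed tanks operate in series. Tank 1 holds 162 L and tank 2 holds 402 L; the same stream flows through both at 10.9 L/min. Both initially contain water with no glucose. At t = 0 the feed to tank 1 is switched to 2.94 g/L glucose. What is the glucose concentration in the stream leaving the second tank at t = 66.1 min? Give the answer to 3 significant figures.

2.14 g/L

Time constants: τᵢ = Vᵢ/Q for each well-mixed tank.
τ₁ = 162/10.9 = 14.862 min; τ₂ = 402/10.9 = 36.881 min.
Tank 1: C₁ = C_in(1 − e^(−t/τ₁)). Tank 2 (τ₁ ≠ τ₂): C₂ = C_in[1 − (τ₁ e^(−t/τ₁) − τ₂ e^(−t/τ₂))/(τ₁ − τ₂)].
At t = 66.1: e^(−t/τ₁) = 0.011708, e^(−t/τ₂) = 0.16658.
C₂ = 2.94·[1 − (14.862·0.011708 − 36.881·0.16658)/(-22.018)] = 2.94·0.72888 = 2.1429 g/L.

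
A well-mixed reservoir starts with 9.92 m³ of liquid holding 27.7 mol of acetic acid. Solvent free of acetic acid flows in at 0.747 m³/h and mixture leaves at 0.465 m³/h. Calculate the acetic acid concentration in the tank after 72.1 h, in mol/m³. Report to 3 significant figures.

0.146 mol/m³

Let m(t) be the amount of acetic acid. Volume: V(t) = V₀ + (Q_in − Q_out) t = 9.92 + 0.28200 t; V(72.1) = 30.252 m³.
No acetic acid enters, so dm/dt = −Q_out · (m/V).
dm/m = −Q_out dt/(V₀ + 0.28200 t); integrating gives ln(m/m₀) = −(Q_out/(Q_in−Q_out)) ln(V/V₀).
m = m₀ (V₀/V)^(Q_out/(Q_in−Q_out)) = 27.7 × (9.92/30.252)^(1.6489) = 4.4054 mol.
C = m/V = 4.4054/30.252 = 0.14562 mol/m³.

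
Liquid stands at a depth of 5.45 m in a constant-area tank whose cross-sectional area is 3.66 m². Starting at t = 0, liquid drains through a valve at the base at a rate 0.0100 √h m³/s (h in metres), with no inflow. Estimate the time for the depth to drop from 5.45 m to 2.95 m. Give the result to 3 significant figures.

452 s

Unsteady balance on liquid volume: A dh/dt = −0.0100 √h.
∫ h^(−1/2) dh = −(0.0100/A) ∫ dt, giving 2√h = 2√h₀ − (0.0100/A) t.
t = 2A(√h₀ − √h)/0.0100 = 2·3.66·(√5.45 − √2.95)/0.0100
  = 7.3200 × (2.3345 − 1.7176) / 0.0100 = 451.62 s.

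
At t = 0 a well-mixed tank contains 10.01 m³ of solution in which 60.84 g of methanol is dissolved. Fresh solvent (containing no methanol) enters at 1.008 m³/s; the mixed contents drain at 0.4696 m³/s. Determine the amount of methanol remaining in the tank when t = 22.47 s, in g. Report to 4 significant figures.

30.48 g

Let m(t) be the amount of methanol. Volume: V(t) = V₀ + (Q_in − Q_out) t = 10.01 + 0.538400 t; V(22.47) = 22.1078 m³.
Solute balance: dm/dt = 0 − Q_out C = −Q_out m/V(t).
Separate: dm/m = −Q_out dt/V(t) ⇒ ln(m/m₀) = −(Q_out/(Q_in−Q_out)) ln(V/V₀).
m = m₀ (V₀/V)^(Q_out/(Q_in−Q_out)) = 60.84 × (10.01/22.1078)^(0.872214) = 30.4824 g.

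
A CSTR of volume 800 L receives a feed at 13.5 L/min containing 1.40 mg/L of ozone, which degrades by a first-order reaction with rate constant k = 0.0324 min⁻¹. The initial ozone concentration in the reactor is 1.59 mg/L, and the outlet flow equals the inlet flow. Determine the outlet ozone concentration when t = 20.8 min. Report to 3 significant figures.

0.878 mg/L

V dC/dt = Q(C_in − C) − k V C.
This is linear with rate a = Q/V + k = 0.049275 min⁻¹.
C_ss = Q C_in/(Q + kV) = 0.47945 mg/L; C(t) = C_ss + (C₀ − C_ss) e^(−a t).
C(20.8) = 0.47945 + (1.1105)·e^(−0.049275·20.8) = 0.47945 + (1.1105)·0.35883 = 0.87794 mg/L.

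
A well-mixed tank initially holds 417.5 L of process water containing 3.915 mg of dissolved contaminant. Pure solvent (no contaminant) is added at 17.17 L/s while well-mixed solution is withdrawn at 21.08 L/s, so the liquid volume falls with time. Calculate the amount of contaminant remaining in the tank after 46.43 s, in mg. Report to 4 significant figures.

0.1806 mg

Total volume: dV/dt = Q_in − Q_out = -3.91000 L/s, so V(t) = 417.5 − 3.91000 t and V(46.43) = 235.959 L.
Solute balance: dm/dt = 0 − Q_out C = −Q_out m/V(t).
Separate: dm/m = −Q_out dt/V(t) ⇒ ln(m/m₀) = −(Q_out/(Q_in−Q_out)) ln(V/V₀).
m = m₀ (V₀/V)^(Q_out/(Q_in−Q_out)) = 3.915 × (417.5/235.959)^(-5.39130) = 0.180574 mg.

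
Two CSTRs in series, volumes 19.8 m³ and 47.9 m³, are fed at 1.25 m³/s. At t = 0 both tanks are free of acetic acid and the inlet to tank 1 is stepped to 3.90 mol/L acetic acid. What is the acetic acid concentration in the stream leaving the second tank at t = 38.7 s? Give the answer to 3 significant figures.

Time constants: τᵢ = Vᵢ/Q for each well-mixed tank.
τ₁ = 19.8/1.25 = 15.840 s; τ₂ = 47.9/1.25 = 38.320 s.
Tank 1: C₁ = C_in(1 − e^(−t/τ₁)). Tank 2 (τ₁ ≠ τ₂): C₂ = C_in[1 − (τ₁ e^(−t/τ₁) − τ₂ e^(−t/τ₂))/(τ₁ − τ₂)].
At t = 38.7: e^(−t/τ₁) = 0.086884, e^(−t/τ₂) = 0.36425.
C₂ = 3.90·[1 − (15.840·0.086884 − 38.320·0.36425)/(-22.480)] = 3.90·0.44031 = 1.7172 mol/L.

1.72 mol/L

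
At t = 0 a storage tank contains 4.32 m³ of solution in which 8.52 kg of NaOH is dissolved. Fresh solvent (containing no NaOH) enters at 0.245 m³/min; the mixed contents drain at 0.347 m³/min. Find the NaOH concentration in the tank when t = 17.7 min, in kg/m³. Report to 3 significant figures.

0.538 kg/m³

Let m(t) be the amount of NaOH. Volume: V(t) = V₀ + (Q_in − Q_out) t = 4.32 − 0.10200 t; V(17.7) = 2.5146 m³.
No NaOH enters, so dm/dt = −Q_out · (m/V).
Separate: dm/m = −Q_out dt/V(t) ⇒ ln(m/m₀) = −(Q_out/(Q_in−Q_out)) ln(V/V₀).
m = m₀ (V₀/V)^(Q_out/(Q_in−Q_out)) = 8.52 × (4.32/2.5146)^(-3.4020) = 1.3518 kg.
C = m/V = 1.3518/2.5146 = 0.53760 kg/m³.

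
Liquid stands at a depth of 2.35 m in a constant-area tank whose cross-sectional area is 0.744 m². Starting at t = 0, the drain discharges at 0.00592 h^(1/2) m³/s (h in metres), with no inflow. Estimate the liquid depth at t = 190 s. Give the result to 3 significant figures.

Volume balance on the tank: A dh/dt = −0.00592 √h.
Separate and integrate: 2(√h − √h₀) = −(0.00592/A) t.
√h = √2.35 − 0.00592·190/(2·0.744) = 1.5330 − 0.75591 = 0.77706.
h = 0.77706² = 0.60382 m.

0.604 m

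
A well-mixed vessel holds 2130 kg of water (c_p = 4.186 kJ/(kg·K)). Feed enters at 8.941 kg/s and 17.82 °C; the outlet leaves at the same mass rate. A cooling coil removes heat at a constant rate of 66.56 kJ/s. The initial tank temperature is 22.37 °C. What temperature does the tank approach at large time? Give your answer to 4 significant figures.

16.04 °C

M c_p dT/dt = ṁ c_p (T_in − T) − Q̇.
At steady state dT/dt = 0 ⇒ T_ss = T_in − Q̇/(ṁ c_p) = 17.82 − 66.56/(8.941·4.186) = 16.0416 °C.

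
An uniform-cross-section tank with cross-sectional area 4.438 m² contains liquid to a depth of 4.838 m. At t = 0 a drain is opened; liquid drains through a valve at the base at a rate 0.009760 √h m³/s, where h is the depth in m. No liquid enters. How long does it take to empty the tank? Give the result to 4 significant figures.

A dh/dt = −Q_out = −0.009760 √h.
∫ h^(−1/2) dh = −(0.009760/A) ∫ dt, giving 2√h = 2√h₀ − (0.009760/A) t.
Set h = 0: 2√h₀ = (0.009760/A) t_empty ⇒ t_empty = 2A√h₀/0.009760.
t_empty = 2·4.438·√4.838/0.009760 = 8.87600·2.19955/0.009760 = 2000.32 s.

2000 s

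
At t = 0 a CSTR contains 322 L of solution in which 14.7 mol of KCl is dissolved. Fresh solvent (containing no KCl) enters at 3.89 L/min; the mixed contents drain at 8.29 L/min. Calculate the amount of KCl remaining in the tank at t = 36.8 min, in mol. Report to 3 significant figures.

3.94 mol

Let m(t) be the amount of KCl. Volume: V(t) = V₀ + (Q_in − Q_out) t = 322 − 4.4000 t; V(36.8) = 160.08 L.
Solute balance: dm/dt = 0 − Q_out C = −Q_out m/V(t).
dm/m = −Q_out dt/(V₀ − 4.4000 t); integrating gives ln(m/m₀) = −(Q_out/(Q_in−Q_out)) ln(V/V₀).
m = m₀ (V₀/V)^(Q_out/(Q_in−Q_out)) = 14.7 × (322/160.08)^(-1.8841) = 3.9397 mol.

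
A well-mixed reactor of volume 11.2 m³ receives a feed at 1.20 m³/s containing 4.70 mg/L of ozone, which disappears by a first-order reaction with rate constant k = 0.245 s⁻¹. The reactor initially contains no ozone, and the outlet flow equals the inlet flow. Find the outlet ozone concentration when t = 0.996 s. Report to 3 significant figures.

0.423 mg/L

Species balance: V dC/dt = Q C_in − Q C − k V C.
This is linear with rate a = Q/V + k = 0.35214 s⁻¹.
C_ss = Q C_in/(Q + kV) = 1.4300 mg/L; C(t) = C_ss + (C₀ − C_ss) e^(−a t).
C(0.996) = 1.4300 + (-1.4300)·e^(−0.35214·0.996) = 1.4300 + (-1.4300)·0.70417 = 0.42304 mg/L.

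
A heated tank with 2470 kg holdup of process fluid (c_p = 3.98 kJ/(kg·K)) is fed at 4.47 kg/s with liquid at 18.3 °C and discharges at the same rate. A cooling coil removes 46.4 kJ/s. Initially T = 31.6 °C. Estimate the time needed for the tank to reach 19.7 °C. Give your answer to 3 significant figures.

762 s

Unsteady energy balance on the tank contents: M c_p dT/dt = ṁ c_p (T_in − T) − 46.4.
τ = M/ṁ = 552.57 s; T_ss = T_in − Q̇/(ṁ c_p) = 15.692 °C.
T(t) = T_ss + (T₀ − T_ss) e^(−t/τ). Set T = 19.7:
e^(−t/τ) = (19.7 − 15.692)/(31.6 − 15.692) = 0.25195
t = −552.57 · ln(0.25195) = 761.73 s.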